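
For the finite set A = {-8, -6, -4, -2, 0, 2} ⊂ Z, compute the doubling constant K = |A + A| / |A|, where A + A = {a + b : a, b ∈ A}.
K = |A + A| / |A| = 11/6

Enumerate A + A = {a + b : a, b ∈ A}. With |A| = 6, there are |A|^2 = 36 ordered sum pairs; collecting distinct values, A + A = {-16, -14, -12, -10, -8, -6, -4, -2, 0, 2, 4}, so |A + A| = 11. Thus K = 11/6. Here |A + A| = 2|A| − 1 = 11, the minimum possible — so K = 11/6 is minimal, which holds iff A is an arithmetic progression.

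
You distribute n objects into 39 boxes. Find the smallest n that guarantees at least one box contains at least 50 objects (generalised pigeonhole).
n = (50 − 1)·39 + 1 = 1912

By the generalised pigeonhole principle, to guarantee some box contains ≥ r objects we need more than (r − 1) · k objects total. Threshold: n = (r − 1) · k + 1. With r = 50 and k = 39: n = 49 · 39 + 1 = 1911 + 1 = 1912. For n = 1911 = 49 · 39, we can put exactly 49 objects in every box, avoiding 50 in any single one — so 1912 is tight.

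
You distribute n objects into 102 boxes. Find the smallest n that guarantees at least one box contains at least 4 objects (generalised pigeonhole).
n = (4 − 1)·102 + 1 = 307

By the generalised pigeonhole principle, to guarantee some box contains ≥ r objects we need more than (r − 1) · k objects total. Threshold: n = (r − 1) · k + 1. With r = 4 and k = 102: n = 3 · 102 + 1 = 306 + 1 = 307. For n = 306 = 3 · 102, we can put exactly 3 objects in every box, avoiding 4 in any single one — so 307 is tight.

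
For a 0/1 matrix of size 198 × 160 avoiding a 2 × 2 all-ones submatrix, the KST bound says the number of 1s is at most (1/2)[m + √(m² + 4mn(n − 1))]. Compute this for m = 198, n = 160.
z(198, 160; 2, 2) ≤ (1/2)[198 + √(198² + 4·198·160·159)] = (1/2)[198 + √20187684] = 2345.5353

Kővári–Sós–Turán: let r_1, ..., r_198 be the row sums and z = Σ r_i the total number of 1s. Each pair of columns can share at most one row with both entries 1 (else a 2×2 all-ones block appears), so Σ_i C(r_i, 2) ≤ C(160, 2) = 12720. By convexity Σ_i C(r_i, 2) ≥ 198·C(z/198, 2) = z(z − 198)/(2·198), giving z² − 198z − 198·160·159 ≤ 0 and hence z ≤ (1/2)[198 + √(39204 + 4·5037120)] = (1/2)[198 + √20187684] ≈ (1/2)(198 + 4493.0707) = 2345.5353.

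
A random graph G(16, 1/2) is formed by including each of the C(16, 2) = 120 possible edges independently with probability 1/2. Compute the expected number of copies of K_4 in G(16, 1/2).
E[# K_4] = C(16, 4) · (1/2)^C(4, 2) = 1820 / 2^6 = 455/16 = 28.4375

For each 4-subset S of vertices (there are C(16, 4) = 1820 such S), let X_S = 1 if S induces a K_4 (all C(4, 2) = 6 edges present). Then P(X_S = 1) = (1/2)^6 = 1/64. By linearity of expectation, E[# K_4] = C(16, 4) · (1/2)^6 = 1820 / 64 = 455/16 = 28.4375.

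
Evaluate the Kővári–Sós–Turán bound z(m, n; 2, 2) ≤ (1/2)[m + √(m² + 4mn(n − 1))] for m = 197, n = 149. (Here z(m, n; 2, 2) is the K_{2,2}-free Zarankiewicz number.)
z(197, 149; 2, 2) ≤ (1/2)[197 + √(197² + 4·197·149·148)] = (1/2)[197 + √17415785] = 2185.1112

Kővári–Sós–Turán: let r_1, ..., r_197 be the row sums and z = Σ r_i the total number of 1s. Each pair of columns can share at most one row with both entries 1 (else a 2×2 all-ones block appears), so Σ_i C(r_i, 2) ≤ C(149, 2) = 11026. By convexity Σ_i C(r_i, 2) ≥ 197·C(z/197, 2) = z(z − 197)/(2·197), giving z² − 197z − 197·149·148 ≤ 0 and hence z ≤ (1/2)[197 + √(38809 + 4·4344244)] = (1/2)[197 + √17415785] ≈ (1/2)(197 + 4173.2224) = 2185.1112.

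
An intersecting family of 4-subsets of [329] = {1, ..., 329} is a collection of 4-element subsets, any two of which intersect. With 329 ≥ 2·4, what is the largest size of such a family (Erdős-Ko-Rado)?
max |F| = C(328, 3) = 5827576

Erdős-Ko-Rado (1961): when n ≥ 2k, max |F| = C(n−1, k−1). The bound is attained by the star {A : i ∈ A} for any fixed i ∈ [n]. Here C(329−1, 4−1) = C(328, 3) = 5827576.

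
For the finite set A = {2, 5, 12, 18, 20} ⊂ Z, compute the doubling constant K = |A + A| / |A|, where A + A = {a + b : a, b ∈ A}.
K = |A + A| / |A| = 15/5 = 3

Enumerate A + A = {a + b : a, b ∈ A}. With |A| = 5, there are |A|^2 = 25 ordered sum pairs; collecting distinct values, A + A = {4, 7, 10, 14, 17, 20, 22, 23, 24, 25, 30, 32, 36, 38, 40}, so |A + A| = 15. Thus K = 15/5 = 3. For comparison, the minimum possible |A + A| over all 5-element sets is 2·5 − 1 = 9 (so min K = 9/5), attained only by arithmetic progressions.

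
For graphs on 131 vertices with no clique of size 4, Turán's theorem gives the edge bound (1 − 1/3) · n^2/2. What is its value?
Turán density bound = (2/3) · 131^2/2 = 17161/3 ≈ 5720.3333

Turán's theorem: ex(n, K_{r+1}) is achieved by the complete r-partite Turán graph T(n, r) with parts as balanced as possible, and is at most (1 − 1/r) · n^2/2. For r = 3, n = 131: the density bound is (2/3) · 17161/2 = 17161/3 ≈ 5720.3333. The integer-valued extremum is e(T(131, 3)) = 5720, which is strictly less than the density bound 17161/3 since 3 ∤ 131 (the parts of T(131, 3) cannot all be equal).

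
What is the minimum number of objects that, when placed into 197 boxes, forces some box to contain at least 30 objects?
n = (30 − 1)·197 + 1 = 5714

By the generalised pigeonhole principle, to guarantee some box contains ≥ r objects we need more than (r − 1) · k objects total. Threshold: n = (r − 1) · k + 1. With r = 30 and k = 197: n = 29 · 197 + 1 = 5713 + 1 = 5714. For n = 5713 = 29 · 197, we can put exactly 29 objects in every box, avoiding 30 in any single one — so 5714 is tight.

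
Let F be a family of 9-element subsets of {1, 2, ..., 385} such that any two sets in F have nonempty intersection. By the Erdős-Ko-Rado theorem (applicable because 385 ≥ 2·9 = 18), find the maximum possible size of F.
max |F| = C(384, 8) = 10895665708319184

The Erdős-Ko-Rado theorem states: for n ≥ 2k, an intersecting family of k-subsets of an n-element set has size at most C(n − 1, k − 1), with equality for 'star' families {A ⊆ [n] : |A| = k, i ∈ A} (fix an element i). For n = 385, k = 9: C(384, 8) = 10895665708319184.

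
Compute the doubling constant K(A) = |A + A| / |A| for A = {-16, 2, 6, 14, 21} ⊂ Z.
K = |A + A| / |A| = 15/5 = 3

Enumerate A + A = {a + b : a, b ∈ A}. With |A| = 5, there are |A|^2 = 25 ordered sum pairs; collecting distinct values, A + A = {-32, -14, -10, -2, 4, 5, 8, 12, 16, 20, 23, 27, 28, 35, 42}, so |A + A| = 15. Thus K = 15/5 = 3. For comparison, the minimum possible |A + A| over all 5-element sets is 2·5 − 1 = 9 (so min K = 9/5), attained only by arithmetic progressions.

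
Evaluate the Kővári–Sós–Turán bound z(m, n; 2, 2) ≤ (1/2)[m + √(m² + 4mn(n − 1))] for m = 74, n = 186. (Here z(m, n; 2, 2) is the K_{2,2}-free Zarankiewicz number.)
z(74, 186; 2, 2) ≤ (1/2)[74 + √(74² + 4·74·186·185)] = (1/2)[74 + √10190836] = 1633.1544

Kővári–Sós–Turán: let r_1, ..., r_74 be the row sums and z = Σ r_i the total number of 1s. Each pair of columns can share at most one row with both entries 1 (else a 2×2 all-ones block appears), so Σ_i C(r_i, 2) ≤ C(186, 2) = 17205. By convexity Σ_i C(r_i, 2) ≥ 74·C(z/74, 2) = z(z − 74)/(2·74), giving z² − 74z − 74·186·185 ≤ 0 and hence z ≤ (1/2)[74 + √(5476 + 4·2546340)] = (1/2)[74 + √10190836] ≈ (1/2)(74 + 3192.3089) = 1633.1544.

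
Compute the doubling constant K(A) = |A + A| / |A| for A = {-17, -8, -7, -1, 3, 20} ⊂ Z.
K = |A + A| / |A| = 20/6 = 10/3

Enumerate A + A = {a + b : a, b ∈ A}. With |A| = 6, there are |A|^2 = 36 ordered sum pairs; collecting distinct values, A + A = {-34, -25, -24, -18, -16, -15, -14, -9, -8, -5, -4, -2, 2, 3, 6, 12, 13, 19, 23, 40}, so |A + A| = 20. Thus K = 20/6 = 10/3. For comparison, the minimum possible |A + A| over all 6-element sets is 2·6 − 1 = 11 (so min K = 11/6), attained only by arithmetic progressions.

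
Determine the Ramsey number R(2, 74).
R(2, 74) = 74

R(2, k) = k for all k ≥ 2: in a 2-colouring of K_k, either some edge is red (a red K_2) or all edges are blue (a blue K_k). And K_{73} coloured all-blue has no blue K_74, so R(2, 74) > 73. Hence R(2, 74) = 74.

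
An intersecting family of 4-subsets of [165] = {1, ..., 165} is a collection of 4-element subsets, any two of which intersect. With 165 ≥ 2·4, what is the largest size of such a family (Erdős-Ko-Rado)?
max |F| = C(164, 3) = 721764

The Erdős-Ko-Rado theorem states: for n ≥ 2k, an intersecting family of k-subsets of an n-element set has size at most C(n − 1, k − 1), with equality for 'star' families {A ⊆ [n] : |A| = k, i ∈ A} (fix an element i). For n = 165, k = 4: C(164, 3) = 721764.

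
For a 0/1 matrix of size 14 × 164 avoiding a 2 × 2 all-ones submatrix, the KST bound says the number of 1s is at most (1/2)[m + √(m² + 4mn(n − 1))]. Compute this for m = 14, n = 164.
z(14, 164; 2, 2) ≤ (1/2)[14 + √(14² + 4·14·164·163)] = (1/2)[14 + √1497188] = 618.7982

Kővári–Sós–Turán: let r_1, ..., r_14 be the row sums and z = Σ r_i the total number of 1s. Each pair of columns can share at most one row with both entries 1 (else a 2×2 all-ones block appears), so Σ_i C(r_i, 2) ≤ C(164, 2) = 13366. By convexity Σ_i C(r_i, 2) ≥ 14·C(z/14, 2) = z(z − 14)/(2·14), giving z² − 14z − 14·164·163 ≤ 0 and hence z ≤ (1/2)[14 + √(196 + 4·374248)] = (1/2)[14 + √1497188] ≈ (1/2)(14 + 1223.5963) = 618.7982.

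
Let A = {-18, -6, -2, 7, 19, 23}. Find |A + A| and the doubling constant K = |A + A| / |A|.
K = |A + A| / |A| = 18/6 = 3

Enumerate A + A = {a + b : a, b ∈ A}. With |A| = 6, there are |A|^2 = 36 ordered sum pairs; collecting distinct values, A + A = {-36, -24, -20, -12, -11, -8, -4, 1, 5, 13, 14, 17, 21, 26, 30, 38, 42, 46}, so |A + A| = 18. Thus K = 18/6 = 3. For comparison, the minimum possible |A + A| over all 6-element sets is 2·6 − 1 = 11 (so min K = 11/6), attained only by arithmetic progressions.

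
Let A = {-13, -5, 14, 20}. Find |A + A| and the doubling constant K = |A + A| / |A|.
K = |A + A| / |A| = 10/4 = 5/2

Enumerate A + A = {a + b : a, b ∈ A}. With |A| = 4, there are |A|^2 = 16 ordered sum pairs; collecting distinct values, A + A = {-26, -18, -10, 1, 7, 9, 15, 28, 34, 40}, so |A + A| = 10. Thus K = 10/4 = 5/2. For comparison, the minimum possible |A + A| over all 4-element sets is 2·4 − 1 = 7 (so min K = 7/4), attained only by arithmetic progressions.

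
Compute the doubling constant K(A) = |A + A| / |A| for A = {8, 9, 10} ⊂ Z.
K = |A + A| / |A| = 5/3

Enumerate A + A = {a + b : a, b ∈ A}. With |A| = 3, there are |A|^2 = 9 ordered sum pairs; collecting distinct values, A + A = {16, 17, 18, 19, 20}, so |A + A| = 5. Thus K = 5/3. Here |A + A| = 2|A| − 1 = 5, the minimum possible — so K = 5/3 is minimal, which holds iff A is an arithmetic progression.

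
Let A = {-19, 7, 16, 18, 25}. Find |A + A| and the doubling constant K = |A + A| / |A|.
K = |A + A| / |A| = 14/5

Enumerate A + A = {a + b : a, b ∈ A}. With |A| = 5, there are |A|^2 = 25 ordered sum pairs; collecting distinct values, A + A = {-38, -12, -3, -1, 6, 14, 23, 25, 32, 34, 36, 41, 43, 50}, so |A + A| = 14. Thus K = 14/5. For comparison, the minimum possible |A + A| over all 5-element sets is 2·5 − 1 = 9 (so min K = 9/5), attained only by arithmetic progressions.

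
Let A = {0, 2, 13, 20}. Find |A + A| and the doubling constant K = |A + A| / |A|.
K = |A + A| / |A| = 10/4 = 5/2

Enumerate A + A = {a + b : a, b ∈ A}. With |A| = 4, there are |A|^2 = 16 ordered sum pairs; collecting distinct values, A + A = {0, 2, 4, 13, 15, 20, 22, 26, 33, 40}, so |A + A| = 10. Thus K = 10/4 = 5/2. For comparison, the minimum possible |A + A| over all 4-element sets is 2·4 − 1 = 7 (so min K = 7/4), attained only by arithmetic progressions.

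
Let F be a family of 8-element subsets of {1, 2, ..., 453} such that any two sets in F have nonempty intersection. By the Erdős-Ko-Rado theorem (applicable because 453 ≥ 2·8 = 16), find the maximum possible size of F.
max |F| = C(452, 7) = 729900549935040

The Erdős-Ko-Rado theorem states: for n ≥ 2k, an intersecting family of k-subsets of an n-element set has size at most C(n − 1, k − 1), with equality for 'star' families {A ⊆ [n] : |A| = k, i ∈ A} (fix an element i). For n = 453, k = 8: C(452, 7) = 729900549935040.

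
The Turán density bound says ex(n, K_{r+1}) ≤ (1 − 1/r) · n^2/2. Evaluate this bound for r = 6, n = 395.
Turán density bound = (5/6) · 395^2/2 = 780125/12 ≈ 65010.4167

Turán's theorem: ex(n, K_{r+1}) is achieved by the complete r-partite Turán graph T(n, r) with parts as balanced as possible, and is at most (1 − 1/r) · n^2/2. For r = 6, n = 395: the density bound is (5/6) · 156025/2 = 780125/12 ≈ 65010.4167. The integer-valued extremum is e(T(395, 6)) = 65010, which is strictly less than the density bound 780125/12 since 6 ∤ 395 (the parts of T(395, 6) cannot all be equal).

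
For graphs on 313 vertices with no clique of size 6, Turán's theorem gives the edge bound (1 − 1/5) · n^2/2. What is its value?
Turán density bound = (4/5) · 313^2/2 = 195938/5 ≈ 39187.6

Turán's theorem: ex(n, K_{r+1}) is achieved by the complete r-partite Turán graph T(n, r) with parts as balanced as possible, and is at most (1 − 1/r) · n^2/2. For r = 5, n = 313: the density bound is (4/5) · 97969/2 = 195938/5 ≈ 39187.6. The integer-valued extremum is e(T(313, 5)) = 39187, which is strictly less than the density bound 195938/5 since 5 ∤ 313 (the parts of T(313, 5) cannot all be equal).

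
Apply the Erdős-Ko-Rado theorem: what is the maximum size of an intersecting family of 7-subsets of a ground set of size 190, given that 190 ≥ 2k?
max |F| = C(189, 6) = 58429377468

The Erdős-Ko-Rado theorem states: for n ≥ 2k, an intersecting family of k-subsets of an n-element set has size at most C(n − 1, k − 1), with equality for 'star' families {A ⊆ [n] : |A| = k, i ∈ A} (fix an element i). For n = 190, k = 7: C(189, 6) = 58429377468.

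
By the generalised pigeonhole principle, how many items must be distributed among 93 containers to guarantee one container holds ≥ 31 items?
n = (31 − 1)·93 + 1 = 2791

By the generalised pigeonhole principle, to guarantee some box contains ≥ r objects we need more than (r − 1) · k objects total. Threshold: n = (r − 1) · k + 1. With r = 31 and k = 93: n = 30 · 93 + 1 = 2790 + 1 = 2791. For n = 2790 = 30 · 93, we can put exactly 30 objects in every box, avoiding 31 in any single one — so 2791 is tight.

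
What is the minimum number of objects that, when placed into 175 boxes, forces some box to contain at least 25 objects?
n = (25 − 1)·175 + 1 = 4201

By the generalised pigeonhole principle, to guarantee some box contains ≥ r objects we need more than (r − 1) · k objects total. Threshold: n = (r − 1) · k + 1. With r = 25 and k = 175: n = 24 · 175 + 1 = 4200 + 1 = 4201. For n = 4200 = 24 · 175, we can put exactly 24 objects in every box, avoiding 25 in any single one — so 4201 is tight.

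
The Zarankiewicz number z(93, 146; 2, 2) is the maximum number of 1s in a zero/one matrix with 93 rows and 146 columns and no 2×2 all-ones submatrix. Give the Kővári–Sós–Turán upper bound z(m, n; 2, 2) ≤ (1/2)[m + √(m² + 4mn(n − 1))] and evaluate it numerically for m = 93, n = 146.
z(93, 146; 2, 2) ≤ (1/2)[93 + √(93² + 4·93·146·145)] = (1/2)[93 + √7883889] = 1450.4132

Kővári–Sós–Turán: let r_1, ..., r_93 be the row sums and z = Σ r_i the total number of 1s. Each pair of columns can share at most one row with both entries 1 (else a 2×2 all-ones block appears), so Σ_i C(r_i, 2) ≤ C(146, 2) = 10585. By convexity Σ_i C(r_i, 2) ≥ 93·C(z/93, 2) = z(z − 93)/(2·93), giving z² − 93z − 93·146·145 ≤ 0 and hence z ≤ (1/2)[93 + √(8649 + 4·1968810)] = (1/2)[93 + √7883889] ≈ (1/2)(93 + 2807.8264) = 1450.4132.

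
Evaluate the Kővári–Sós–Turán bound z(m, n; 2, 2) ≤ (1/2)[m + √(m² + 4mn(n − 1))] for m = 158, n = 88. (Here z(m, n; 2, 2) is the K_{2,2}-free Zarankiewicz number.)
z(158, 88; 2, 2) ≤ (1/2)[158 + √(158² + 4·158·88·87)] = (1/2)[158 + √4863556] = 1181.6736

Kővári–Sós–Turán: let r_1, ..., r_158 be the row sums and z = Σ r_i the total number of 1s. Each pair of columns can share at most one row with both entries 1 (else a 2×2 all-ones block appears), so Σ_i C(r_i, 2) ≤ C(88, 2) = 3828. By convexity Σ_i C(r_i, 2) ≥ 158·C(z/158, 2) = z(z − 158)/(2·158), giving z² − 158z − 158·88·87 ≤ 0 and hence z ≤ (1/2)[158 + √(24964 + 4·1209648)] = (1/2)[158 + √4863556] ≈ (1/2)(158 + 2205.3471) = 1181.6736.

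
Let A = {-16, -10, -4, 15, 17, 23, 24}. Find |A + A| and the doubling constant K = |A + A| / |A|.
K = |A + A| / |A| = 25/7

Enumerate A + A = {a + b : a, b ∈ A}. With |A| = 7, there are |A|^2 = 49 ordered sum pairs; collecting distinct values, A + A = {-32, -26, -20, -14, -8, -1, 1, 5, 7, 8, 11, 13, 14, 19, 20, 30, 32, 34, 38, 39, 40, 41, 46, 47, 48}, so |A + A| = 25. Thus K = 25/7. For comparison, the minimum possible |A + A| over all 7-element sets is 2·7 − 1 = 13 (so min K = 13/7), attained only by arithmetic progressions.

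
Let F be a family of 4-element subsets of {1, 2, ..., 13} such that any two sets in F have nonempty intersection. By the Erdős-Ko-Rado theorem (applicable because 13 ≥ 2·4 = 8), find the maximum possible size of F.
max |F| = C(12, 3) = 220

Erdős-Ko-Rado (1961): when n ≥ 2k, max |F| = C(n−1, k−1). The bound is attained by the star {A : i ∈ A} for any fixed i ∈ [n]. Here C(13−1, 4−1) = C(12, 3) = 220.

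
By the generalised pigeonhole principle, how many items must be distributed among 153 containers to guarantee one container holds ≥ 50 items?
n = (50 − 1)·153 + 1 = 7498

By the generalised pigeonhole principle, to guarantee some box contains ≥ r objects we need more than (r − 1) · k objects total. Threshold: n = (r − 1) · k + 1. With r = 50 and k = 153: n = 49 · 153 + 1 = 7497 + 1 = 7498. For n = 7497 = 49 · 153, we can put exactly 49 objects in every box, avoiding 50 in any single one — so 7498 is tight.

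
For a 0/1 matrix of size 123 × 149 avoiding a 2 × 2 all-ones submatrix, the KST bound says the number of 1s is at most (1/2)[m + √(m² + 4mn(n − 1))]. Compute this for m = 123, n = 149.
z(123, 149; 2, 2) ≤ (1/2)[123 + √(123² + 4·123·149·148)] = (1/2)[123 + √10864713] = 1709.5832

Kővári–Sós–Turán: let r_1, ..., r_123 be the row sums and z = Σ r_i the total number of 1s. Each pair of columns can share at most one row with both entries 1 (else a 2×2 all-ones block appears), so Σ_i C(r_i, 2) ≤ C(149, 2) = 11026. By convexity Σ_i C(r_i, 2) ≥ 123·C(z/123, 2) = z(z − 123)/(2·123), giving z² − 123z − 123·149·148 ≤ 0 and hence z ≤ (1/2)[123 + √(15129 + 4·2712396)] = (1/2)[123 + √10864713] ≈ (1/2)(123 + 3296.1664) = 1709.5832.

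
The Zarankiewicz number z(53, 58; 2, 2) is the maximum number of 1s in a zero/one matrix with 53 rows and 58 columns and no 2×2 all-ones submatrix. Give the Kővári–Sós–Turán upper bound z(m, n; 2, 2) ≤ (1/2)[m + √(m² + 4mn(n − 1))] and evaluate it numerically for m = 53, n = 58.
z(53, 58; 2, 2) ≤ (1/2)[53 + √(53² + 4·53·58·57)] = (1/2)[53 + √703681] = 445.9285

Kővári–Sós–Turán: let r_1, ..., r_53 be the row sums and z = Σ r_i the total number of 1s. Each pair of columns can share at most one row with both entries 1 (else a 2×2 all-ones block appears), so Σ_i C(r_i, 2) ≤ C(58, 2) = 1653. By convexity Σ_i C(r_i, 2) ≥ 53·C(z/53, 2) = z(z − 53)/(2·53), giving z² − 53z − 53·58·57 ≤ 0 and hence z ≤ (1/2)[53 + √(2809 + 4·175218)] = (1/2)[53 + √703681] ≈ (1/2)(53 + 838.857) = 445.9285.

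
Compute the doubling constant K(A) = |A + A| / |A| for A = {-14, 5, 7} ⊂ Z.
K = |A + A| / |A| = 6/3 = 2

Enumerate A + A = {a + b : a, b ∈ A}. With |A| = 3, there are |A|^2 = 9 ordered sum pairs; collecting distinct values, A + A = {-28, -9, -7, 10, 12, 14}, so |A + A| = 6. Thus K = 6/3 = 2. For comparison, the minimum possible |A + A| over all 3-element sets is 2·3 − 1 = 5 (so min K = 5/3), attained only by arithmetic progressions.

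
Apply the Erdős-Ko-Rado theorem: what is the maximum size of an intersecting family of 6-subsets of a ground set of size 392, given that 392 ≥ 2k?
max |F| = C(391, 5) = 74225376693

The Erdős-Ko-Rado theorem states: for n ≥ 2k, an intersecting family of k-subsets of an n-element set has size at most C(n − 1, k − 1), with equality for 'star' families {A ⊆ [n] : |A| = k, i ∈ A} (fix an element i). For n = 392, k = 6: C(391, 5) = 74225376693.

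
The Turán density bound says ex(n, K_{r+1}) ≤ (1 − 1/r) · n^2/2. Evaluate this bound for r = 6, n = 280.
Turán density bound = (5/6) · 280^2/2 = 98000/3 ≈ 32666.6667

Turán's theorem: ex(n, K_{r+1}) is achieved by the complete r-partite Turán graph T(n, r) with parts as balanced as possible, and is at most (1 − 1/r) · n^2/2. For r = 6, n = 280: the density bound is (5/6) · 78400/2 = 98000/3 ≈ 32666.6667. The integer-valued extremum is e(T(280, 6)) = 32666, which is strictly less than the density bound 98000/3 since 6 ∤ 280 (the parts of T(280, 6) cannot all be equal).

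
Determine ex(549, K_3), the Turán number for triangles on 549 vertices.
ex(549, K_3) = ⌊549^2/4⌋ = 75350

Mantel (1907): a triangle-free graph on n vertices has at most ⌊n^2/4⌋ edges, with equality for the complete bipartite graph K_{⌊n/2⌋, ⌈n/2⌉}. For n = 549: ⌊549^2/4⌋ = ⌊301401/4⌋ = 75350. The extremal graph is K_{274, 275}, which has 274·275 = 75350 edges.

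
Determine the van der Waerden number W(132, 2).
W(132, 2) = 132 + 1 = 133

A 2-term AP is any pair of integers, so a monochromatic 2-AP exists iff some colour is used at least twice. With 132 colours, the colouring i ↦ i on {1, ..., 132} uses each colour once, avoiding any monochromatic pair, so W(132, 2) > 132. For {1, ..., 133}, pigeonhole forces two integers of the same colour, which form a monochromatic 2-AP. Hence W(132, 2) = 133.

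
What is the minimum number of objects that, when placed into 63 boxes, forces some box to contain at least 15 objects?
n = (15 − 1)·63 + 1 = 883

By the generalised pigeonhole principle, to guarantee some box contains ≥ r objects we need more than (r − 1) · k objects total. Threshold: n = (r − 1) · k + 1. With r = 15 and k = 63: n = 14 · 63 + 1 = 882 + 1 = 883. For n = 882 = 14 · 63, we can put exactly 14 objects in every box, avoiding 15 in any single one — so 883 is tight.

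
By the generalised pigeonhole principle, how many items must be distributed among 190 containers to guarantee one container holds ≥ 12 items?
n = (12 − 1)·190 + 1 = 2091

By the generalised pigeonhole principle, to guarantee some box contains ≥ r objects we need more than (r − 1) · k objects total. Threshold: n = (r − 1) · k + 1. With r = 12 and k = 190: n = 11 · 190 + 1 = 2090 + 1 = 2091. For n = 2090 = 11 · 190, we can put exactly 11 objects in every box, avoiding 12 in any single one — so 2091 is tight.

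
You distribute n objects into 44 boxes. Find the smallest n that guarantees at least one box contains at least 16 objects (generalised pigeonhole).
n = (16 − 1)·44 + 1 = 661

By the generalised pigeonhole principle, to guarantee some box contains ≥ r objects we need more than (r − 1) · k objects total. Threshold: n = (r − 1) · k + 1. With r = 16 and k = 44: n = 15 · 44 + 1 = 660 + 1 = 661. For n = 660 = 15 · 44, we can put exactly 15 objects in every box, avoiding 16 in any single one — so 661 is tight.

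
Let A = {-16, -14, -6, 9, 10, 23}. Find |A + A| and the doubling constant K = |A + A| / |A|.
K = |A + A| / |A| = 21/6 = 7/2

Enumerate A + A = {a + b : a, b ∈ A}. With |A| = 6, there are |A|^2 = 36 ordered sum pairs; collecting distinct values, A + A = {-32, -30, -28, -22, -20, -12, -7, -6, -5, -4, 3, 4, 7, 9, 17, 18, 19, 20, 32, 33, 46}, so |A + A| = 21. Thus K = 21/6 = 7/2. For comparison, the minimum possible |A + A| over all 6-element sets is 2·6 − 1 = 11 (so min K = 11/6), attained only by arithmetic progressions.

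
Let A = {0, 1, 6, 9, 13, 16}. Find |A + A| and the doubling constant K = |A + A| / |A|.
K = |A + A| / |A| = 20/6 = 10/3

Enumerate A + A = {a + b : a, b ∈ A}. With |A| = 6, there are |A|^2 = 36 ordered sum pairs; collecting distinct values, A + A = {0, 1, 2, 6, 7, 9, 10, 12, 13, 14, 15, 16, 17, 18, 19, 22, 25, 26, 29, 32}, so |A + A| = 20. Thus K = 20/6 = 10/3. For comparison, the minimum possible |A + A| over all 6-element sets is 2·6 − 1 = 11 (so min K = 11/6), attained only by arithmetic progressions.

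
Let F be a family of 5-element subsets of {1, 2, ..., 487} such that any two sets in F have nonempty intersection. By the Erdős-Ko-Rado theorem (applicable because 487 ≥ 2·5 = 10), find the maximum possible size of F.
max |F| = C(486, 4) = 2295933255

Erdős-Ko-Rado (1961): when n ≥ 2k, max |F| = C(n−1, k−1). The bound is attained by the star {A : i ∈ A} for any fixed i ∈ [n]. Here C(487−1, 5−1) = C(486, 4) = 2295933255.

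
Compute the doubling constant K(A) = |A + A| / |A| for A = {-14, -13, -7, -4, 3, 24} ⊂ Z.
K = |A + A| / |A| = 20/6 = 10/3

Enumerate A + A = {a + b : a, b ∈ A}. With |A| = 6, there are |A|^2 = 36 ordered sum pairs; collecting distinct values, A + A = {-28, -27, -26, -21, -20, -18, -17, -14, -11, -10, -8, -4, -1, 6, 10, 11, 17, 20, 27, 48}, so |A + A| = 20. Thus K = 20/6 = 10/3. For comparison, the minimum possible |A + A| over all 6-element sets is 2·6 − 1 = 11 (so min K = 11/6), attained only by arithmetic progressions.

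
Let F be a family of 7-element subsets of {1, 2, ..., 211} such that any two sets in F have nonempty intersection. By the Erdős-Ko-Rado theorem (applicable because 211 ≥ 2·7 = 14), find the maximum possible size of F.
max |F| = C(210, 6) = 110837787060

The Erdős-Ko-Rado theorem states: for n ≥ 2k, an intersecting family of k-subsets of an n-element set has size at most C(n − 1, k − 1), with equality for 'star' families {A ⊆ [n] : |A| = k, i ∈ A} (fix an element i). For n = 211, k = 7: C(210, 6) = 110837787060.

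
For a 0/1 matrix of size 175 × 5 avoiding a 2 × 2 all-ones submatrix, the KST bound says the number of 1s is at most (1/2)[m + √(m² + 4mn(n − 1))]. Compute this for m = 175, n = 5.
z(175, 5; 2, 2) ≤ (1/2)[175 + √(175² + 4·175·5·4)] = (1/2)[175 + √44625] = 193.1232

Kővári–Sós–Turán: let r_1, ..., r_175 be the row sums and z = Σ r_i the total number of 1s. Each pair of columns can share at most one row with both entries 1 (else a 2×2 all-ones block appears), so Σ_i C(r_i, 2) ≤ C(5, 2) = 10. By convexity Σ_i C(r_i, 2) ≥ 175·C(z/175, 2) = z(z − 175)/(2·175), giving z² − 175z − 175·5·4 ≤ 0 and hence z ≤ (1/2)[175 + √(30625 + 4·3500)] = (1/2)[175 + √44625] ≈ (1/2)(175 + 211.2463) = 193.1232.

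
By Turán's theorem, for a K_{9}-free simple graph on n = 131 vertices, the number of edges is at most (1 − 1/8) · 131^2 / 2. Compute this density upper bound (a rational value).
Turán density bound = (7/8) · 131^2/2 = 120127/16 ≈ 7507.9375

Turán's theorem: ex(n, K_{r+1}) is achieved by the complete r-partite Turán graph T(n, r) with parts as balanced as possible, and is at most (1 − 1/r) · n^2/2. For r = 8, n = 131: the density bound is (7/8) · 17161/2 = 120127/16 ≈ 7507.9375. The integer-valued extremum is e(T(131, 8)) = 7507, which is strictly less than the density bound 120127/16 since 8 ∤ 131 (the parts of T(131, 8) cannot all be equal).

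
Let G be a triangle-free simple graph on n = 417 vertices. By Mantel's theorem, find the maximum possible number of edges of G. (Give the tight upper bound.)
ex(417, K_3) = ⌊417^2/4⌋ = 43472

Mantel (1907): a triangle-free graph on n vertices has at most ⌊n^2/4⌋ edges, with equality for the complete bipartite graph K_{⌊n/2⌋, ⌈n/2⌉}. For n = 417: ⌊417^2/4⌋ = ⌊173889/4⌋ = 43472. The extremal graph is K_{208, 209}, which has 208·209 = 43472 edges.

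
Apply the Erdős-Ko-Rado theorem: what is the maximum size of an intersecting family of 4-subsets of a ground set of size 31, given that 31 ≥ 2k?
max |F| = C(30, 3) = 4060

The Erdős-Ko-Rado theorem states: for n ≥ 2k, an intersecting family of k-subsets of an n-element set has size at most C(n − 1, k − 1), with equality for 'star' families {A ⊆ [n] : |A| = k, i ∈ A} (fix an element i). For n = 31, k = 4: C(30, 3) = 4060.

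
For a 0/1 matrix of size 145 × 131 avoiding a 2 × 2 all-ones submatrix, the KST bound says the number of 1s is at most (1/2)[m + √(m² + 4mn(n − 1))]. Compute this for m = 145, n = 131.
z(145, 131; 2, 2) ≤ (1/2)[145 + √(145² + 4·145·131·130)] = (1/2)[145 + √9898425] = 1645.5881

Kővári–Sós–Turán: let r_1, ..., r_145 be the row sums and z = Σ r_i the total number of 1s. Each pair of columns can share at most one row with both entries 1 (else a 2×2 all-ones block appears), so Σ_i C(r_i, 2) ≤ C(131, 2) = 8515. By convexity Σ_i C(r_i, 2) ≥ 145·C(z/145, 2) = z(z − 145)/(2·145), giving z² − 145z − 145·131·130 ≤ 0 and hence z ≤ (1/2)[145 + √(21025 + 4·2469350)] = (1/2)[145 + √9898425] ≈ (1/2)(145 + 3146.1763) = 1645.5881.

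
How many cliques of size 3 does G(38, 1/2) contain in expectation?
E[# K_3] = C(38, 3) · (1/2)^C(3, 2) = 8436 / 2^3 = 2109/2 = 1054.5

For each 3-subset S of vertices (there are C(38, 3) = 8436 such S), let X_S = 1 if S induces a K_3 (all C(3, 2) = 3 edges present). Then P(X_S = 1) = (1/2)^3 = 1/8. By linearity of expectation, E[# K_3] = C(38, 3) · (1/2)^3 = 8436 / 8 = 2109/2 = 1054.5.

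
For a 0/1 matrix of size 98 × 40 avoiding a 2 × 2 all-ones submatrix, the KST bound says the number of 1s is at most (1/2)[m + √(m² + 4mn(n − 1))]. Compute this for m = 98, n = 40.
z(98, 40; 2, 2) ≤ (1/2)[98 + √(98² + 4·98·40·39)] = (1/2)[98 + √621124] = 443.0571

Kővári–Sós–Turán: let r_1, ..., r_98 be the row sums and z = Σ r_i the total number of 1s. Each pair of columns can share at most one row with both entries 1 (else a 2×2 all-ones block appears), so Σ_i C(r_i, 2) ≤ C(40, 2) = 780. By convexity Σ_i C(r_i, 2) ≥ 98·C(z/98, 2) = z(z − 98)/(2·98), giving z² − 98z − 98·40·39 ≤ 0 and hence z ≤ (1/2)[98 + √(9604 + 4·152880)] = (1/2)[98 + √621124] ≈ (1/2)(98 + 788.1142) = 443.0571.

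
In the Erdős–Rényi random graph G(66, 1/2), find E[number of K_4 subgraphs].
E[# K_4] = C(66, 4) · (1/2)^C(4, 2) = 720720 / 2^6 = 45045/4 = 11261.25

For each 4-subset S of vertices (there are C(66, 4) = 720720 such S), let X_S = 1 if S induces a K_4 (all C(4, 2) = 6 edges present). Then P(X_S = 1) = (1/2)^6 = 1/64. By linearity of expectation, E[# K_4] = C(66, 4) · (1/2)^6 = 720720 / 64 = 45045/4 = 11261.25.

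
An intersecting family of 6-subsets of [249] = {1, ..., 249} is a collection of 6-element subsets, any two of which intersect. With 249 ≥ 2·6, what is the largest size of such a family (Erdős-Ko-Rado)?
max |F| = C(248, 5) = 7506861544

Erdős-Ko-Rado (1961): when n ≥ 2k, max |F| = C(n−1, k−1). The bound is attained by the star {A : i ∈ A} for any fixed i ∈ [n]. Here C(249−1, 6−1) = C(248, 5) = 7506861544.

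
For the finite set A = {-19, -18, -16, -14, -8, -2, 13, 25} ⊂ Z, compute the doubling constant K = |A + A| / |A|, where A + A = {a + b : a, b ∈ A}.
K = |A + A| / |A| = 33/8

Enumerate A + A = {a + b : a, b ∈ A}. With |A| = 8, there are |A|^2 = 64 ordered sum pairs; collecting distinct values, A + A = {-38, -37, -36, -35, -34, -33, -32, -30, -28, -27, -26, -24, -22, -21, -20, -18, -16, -10, -6, -5, -4, -3, -1, 5, 6, 7, 9, 11, 17, 23, 26, 38, 50}, so |A + A| = 33. Thus K = 33/8. For comparison, the minimum possible |A + A| over all 8-element sets is 2·8 − 1 = 15 (so min K = 15/8), attained only by arithmetic progressions.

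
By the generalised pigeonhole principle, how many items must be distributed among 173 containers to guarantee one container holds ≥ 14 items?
n = (14 − 1)·173 + 1 = 2250

By the generalised pigeonhole principle, to guarantee some box contains ≥ r objects we need more than (r − 1) · k objects total. Threshold: n = (r − 1) · k + 1. With r = 14 and k = 173: n = 13 · 173 + 1 = 2249 + 1 = 2250. For n = 2249 = 13 · 173, we can put exactly 13 objects in every box, avoiding 14 in any single one — so 2250 is tight.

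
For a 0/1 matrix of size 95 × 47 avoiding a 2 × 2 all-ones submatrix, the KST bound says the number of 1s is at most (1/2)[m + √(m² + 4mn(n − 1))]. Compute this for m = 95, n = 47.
z(95, 47; 2, 2) ≤ (1/2)[95 + √(95² + 4·95·47·46)] = (1/2)[95 + √830585] = 503.1822

Kővári–Sós–Turán: let r_1, ..., r_95 be the row sums and z = Σ r_i the total number of 1s. Each pair of columns can share at most one row with both entries 1 (else a 2×2 all-ones block appears), so Σ_i C(r_i, 2) ≤ C(47, 2) = 1081. By convexity Σ_i C(r_i, 2) ≥ 95·C(z/95, 2) = z(z − 95)/(2·95), giving z² − 95z − 95·47·46 ≤ 0 and hence z ≤ (1/2)[95 + √(9025 + 4·205390)] = (1/2)[95 + √830585] ≈ (1/2)(95 + 911.3644) = 503.1822.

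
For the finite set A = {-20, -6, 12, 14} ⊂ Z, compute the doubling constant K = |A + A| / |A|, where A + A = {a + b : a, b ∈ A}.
K = |A + A| / |A| = 10/4 = 5/2

Enumerate A + A = {a + b : a, b ∈ A}. With |A| = 4, there are |A|^2 = 16 ordered sum pairs; collecting distinct values, A + A = {-40, -26, -12, -8, -6, 6, 8, 24, 26, 28}, so |A + A| = 10. Thus K = 10/4 = 5/2. For comparison, the minimum possible |A + A| over all 4-element sets is 2·4 − 1 = 7 (so min K = 7/4), attained only by arithmetic progressions.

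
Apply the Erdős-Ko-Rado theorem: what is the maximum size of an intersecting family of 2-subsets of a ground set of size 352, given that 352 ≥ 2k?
max |F| = C(351, 1) = 351

Erdős-Ko-Rado (1961): when n ≥ 2k, max |F| = C(n−1, k−1). The bound is attained by the star {A : i ∈ A} for any fixed i ∈ [n]. Here C(352−1, 2−1) = C(351, 1) = 351.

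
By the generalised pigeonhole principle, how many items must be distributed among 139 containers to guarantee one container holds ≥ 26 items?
n = (26 − 1)·139 + 1 = 3476

By the generalised pigeonhole principle, to guarantee some box contains ≥ r objects we need more than (r − 1) · k objects total. Threshold: n = (r − 1) · k + 1. With r = 26 and k = 139: n = 25 · 139 + 1 = 3475 + 1 = 3476. For n = 3475 = 25 · 139, we can put exactly 25 objects in every box, avoiding 26 in any single one — so 3476 is tight.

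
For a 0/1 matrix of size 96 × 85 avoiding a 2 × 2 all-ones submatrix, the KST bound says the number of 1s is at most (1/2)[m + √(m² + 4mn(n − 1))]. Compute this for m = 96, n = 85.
z(96, 85; 2, 2) ≤ (1/2)[96 + √(96² + 4·96·85·84)] = (1/2)[96 + √2750976] = 877.3033

Kővári–Sós–Turán: let r_1, ..., r_96 be the row sums and z = Σ r_i the total number of 1s. Each pair of columns can share at most one row with both entries 1 (else a 2×2 all-ones block appears), so Σ_i C(r_i, 2) ≤ C(85, 2) = 3570. By convexity Σ_i C(r_i, 2) ≥ 96·C(z/96, 2) = z(z − 96)/(2·96), giving z² − 96z − 96·85·84 ≤ 0 and hence z ≤ (1/2)[96 + √(9216 + 4·685440)] = (1/2)[96 + √2750976] ≈ (1/2)(96 + 1658.6066) = 877.3033.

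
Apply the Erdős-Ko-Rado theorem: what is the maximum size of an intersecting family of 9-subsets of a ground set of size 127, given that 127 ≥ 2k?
max |F| = C(126, 8) = 1255914977625

The Erdős-Ko-Rado theorem states: for n ≥ 2k, an intersecting family of k-subsets of an n-element set has size at most C(n − 1, k − 1), with equality for 'star' families {A ⊆ [n] : |A| = k, i ∈ A} (fix an element i). For n = 127, k = 9: C(126, 8) = 1255914977625.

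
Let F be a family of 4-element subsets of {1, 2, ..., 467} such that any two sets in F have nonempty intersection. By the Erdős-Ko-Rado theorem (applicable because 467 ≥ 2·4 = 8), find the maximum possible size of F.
max |F| = C(466, 3) = 16757360

The Erdős-Ko-Rado theorem states: for n ≥ 2k, an intersecting family of k-subsets of an n-element set has size at most C(n − 1, k − 1), with equality for 'star' families {A ⊆ [n] : |A| = k, i ∈ A} (fix an element i). For n = 467, k = 4: C(466, 3) = 16757360.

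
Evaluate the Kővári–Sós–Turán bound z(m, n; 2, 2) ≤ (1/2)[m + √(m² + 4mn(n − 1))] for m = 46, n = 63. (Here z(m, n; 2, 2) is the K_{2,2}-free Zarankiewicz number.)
z(46, 63; 2, 2) ≤ (1/2)[46 + √(46² + 4·46·63·62)] = (1/2)[46 + √720820] = 447.5056

Kővári–Sós–Turán: let r_1, ..., r_46 be the row sums and z = Σ r_i the total number of 1s. Each pair of columns can share at most one row with both entries 1 (else a 2×2 all-ones block appears), so Σ_i C(r_i, 2) ≤ C(63, 2) = 1953. By convexity Σ_i C(r_i, 2) ≥ 46·C(z/46, 2) = z(z − 46)/(2·46), giving z² − 46z − 46·63·62 ≤ 0 and hence z ≤ (1/2)[46 + √(2116 + 4·179676)] = (1/2)[46 + √720820] ≈ (1/2)(46 + 849.0112) = 447.5056.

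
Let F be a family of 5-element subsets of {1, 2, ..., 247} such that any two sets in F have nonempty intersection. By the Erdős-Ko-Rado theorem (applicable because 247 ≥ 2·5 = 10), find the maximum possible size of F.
max |F| = C(246, 4) = 148897035

Erdős-Ko-Rado (1961): when n ≥ 2k, max |F| = C(n−1, k−1). The bound is attained by the star {A : i ∈ A} for any fixed i ∈ [n]. Here C(247−1, 5−1) = C(246, 4) = 148897035.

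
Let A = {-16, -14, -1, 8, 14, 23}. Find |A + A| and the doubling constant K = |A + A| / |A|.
K = |A + A| / |A| = 18/6 = 3

Enumerate A + A = {a + b : a, b ∈ A}. With |A| = 6, there are |A|^2 = 36 ordered sum pairs; collecting distinct values, A + A = {-32, -30, -28, -17, -15, -8, -6, -2, 0, 7, 9, 13, 16, 22, 28, 31, 37, 46}, so |A + A| = 18. Thus K = 18/6 = 3. For comparison, the minimum possible |A + A| over all 6-element sets is 2·6 − 1 = 11 (so min K = 11/6), attained only by arithmetic progressions.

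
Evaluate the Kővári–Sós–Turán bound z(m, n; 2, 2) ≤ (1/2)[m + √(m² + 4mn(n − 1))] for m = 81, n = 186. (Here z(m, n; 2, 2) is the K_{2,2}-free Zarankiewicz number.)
z(81, 186; 2, 2) ≤ (1/2)[81 + √(81² + 4·81·186·185)] = (1/2)[81 + √11155401] = 1710.4851

Kővári–Sós–Turán: let r_1, ..., r_81 be the row sums and z = Σ r_i the total number of 1s. Each pair of columns can share at most one row with both entries 1 (else a 2×2 all-ones block appears), so Σ_i C(r_i, 2) ≤ C(186, 2) = 17205. By convexity Σ_i C(r_i, 2) ≥ 81·C(z/81, 2) = z(z − 81)/(2·81), giving z² − 81z − 81·186·185 ≤ 0 and hence z ≤ (1/2)[81 + √(6561 + 4·2787210)] = (1/2)[81 + √11155401] ≈ (1/2)(81 + 3339.9702) = 1710.4851.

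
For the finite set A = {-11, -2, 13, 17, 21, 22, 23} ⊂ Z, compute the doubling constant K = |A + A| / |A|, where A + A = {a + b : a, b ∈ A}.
K = |A + A| / |A| = 25/7

Enumerate A + A = {a + b : a, b ∈ A}. With |A| = 7, there are |A|^2 = 49 ordered sum pairs; collecting distinct values, A + A = {-22, -13, -4, 2, 6, 10, 11, 12, 15, 19, 20, 21, 26, 30, 34, 35, 36, 38, 39, 40, 42, 43, 44, 45, 46}, so |A + A| = 25. Thus K = 25/7. For comparison, the minimum possible |A + A| over all 7-element sets is 2·7 − 1 = 13 (so min K = 13/7), attained only by arithmetic progressions.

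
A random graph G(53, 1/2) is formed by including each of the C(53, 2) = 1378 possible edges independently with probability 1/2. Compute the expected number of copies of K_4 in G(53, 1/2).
E[# K_4] = C(53, 4) · (1/2)^C(4, 2) = 292825 / 2^6 = 4575.390625

For each 4-subset S of vertices (there are C(53, 4) = 292825 such S), let X_S = 1 if S induces a K_4 (all C(4, 2) = 6 edges present). Then P(X_S = 1) = (1/2)^6 = 1/64. By linearity of expectation, E[# K_4] = C(53, 4) · (1/2)^6 = 292825 / 64 = 4575.390625.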